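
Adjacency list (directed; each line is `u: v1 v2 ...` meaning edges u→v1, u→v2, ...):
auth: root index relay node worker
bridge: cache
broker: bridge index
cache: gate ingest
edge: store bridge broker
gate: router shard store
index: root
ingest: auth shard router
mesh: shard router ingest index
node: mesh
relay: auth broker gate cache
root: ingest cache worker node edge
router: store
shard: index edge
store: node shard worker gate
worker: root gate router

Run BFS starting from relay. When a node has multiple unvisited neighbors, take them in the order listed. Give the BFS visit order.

Visit relay; enqueue auth, broker, gate, cache → queue [auth, broker, gate, cache]
Visit auth; enqueue root, index, node, worker → queue [broker, gate, cache, root, index, node, worker]
Visit broker; enqueue bridge → queue [gate, cache, root, index, node, worker, bridge]
Visit gate; enqueue router, shard, store → queue [cache, root, index, node, worker, bridge, router, shard, store]
Visit cache; enqueue ingest → queue [root, index, node, worker, bridge, router, shard, store, ingest]
Visit root; enqueue edge → queue [index, node, worker, bridge, router, shard, store, ingest, edge]
Visit index → queue [node, worker, bridge, router, shard, store, ingest, edge]
Visit node; enqueue mesh → queue [worker, bridge, router, shard, store, ingest, edge, mesh]
Visit worker → queue [bridge, router, shard, store, ingest, edge, mesh]
Visit bridge → queue [router, shard, store, ingest, edge, mesh]
Visit router → queue [shard, store, ingest, edge, mesh]
Visit shard → queue [store, ingest, edge, mesh]
Visit store → queue [ingest, edge, mesh]
Visit ingest → queue [edge, mesh]
Visit edge → queue [mesh]
Visit mesh → queue []

relay, auth, broker, gate, cache, root, index, node, worker, bridge, router, shard, store, ingest, edge, mesh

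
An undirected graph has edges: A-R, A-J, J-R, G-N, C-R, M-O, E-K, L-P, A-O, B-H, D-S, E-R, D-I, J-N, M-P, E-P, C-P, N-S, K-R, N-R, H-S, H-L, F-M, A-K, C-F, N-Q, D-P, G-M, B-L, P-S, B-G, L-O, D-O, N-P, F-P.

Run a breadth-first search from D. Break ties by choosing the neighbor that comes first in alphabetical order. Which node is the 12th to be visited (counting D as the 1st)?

N

Visit D; enqueue I, O, P, S → queue [I, O, P, S]
Visit I → queue [O, P, S]
Visit O; enqueue A, L, M → queue [P, S, A, L, M]
Visit P; enqueue C, E, F, N → queue [S, A, L, M, C, E, F, N]
Visit S; enqueue H → queue [A, L, M, C, E, F, N, H]
Visit A; enqueue J, K, R → queue [L, M, C, E, F, N, H, J, K, R]
Visit L; enqueue B → queue [M, C, E, F, N, H, J, K, R, B]
Visit M; enqueue G → queue [C, E, F, N, H, J, K, R, B, G]
Visit C → queue [E, F, N, H, J, K, R, B, G]
Visit E → queue [F, N, H, J, K, R, B, G]
Visit F → queue [N, H, J, K, R, B, G]
Visit N; enqueue Q → queue [H, J, K, R, B, G, Q]
Visit H → queue [J, K, R, B, G, Q]
Visit J → queue [K, R, B, G, Q]
Visit K → queue [R, B, G, Q]
Visit R → queue [B, G, Q]
Visit B → queue [G, Q]
Visit G → queue [Q]
Visit Q → queue []

Visit order: D, I, O, P, S, A, L, M, C, E, F, N, H, J, K, R, B, G, Q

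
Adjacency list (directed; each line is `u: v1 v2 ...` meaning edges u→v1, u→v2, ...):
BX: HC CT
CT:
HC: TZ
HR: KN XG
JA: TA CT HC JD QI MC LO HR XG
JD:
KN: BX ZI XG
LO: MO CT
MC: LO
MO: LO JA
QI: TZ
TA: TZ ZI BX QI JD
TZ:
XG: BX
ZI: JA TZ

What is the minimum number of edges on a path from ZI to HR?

Level 0: ZI
Level 1: JA, TZ
Level 2: CT, HC, HR, JD, LO, MC, QI, TA, XG
Level 3: BX, KN, MO
HR first appears at level 2.

2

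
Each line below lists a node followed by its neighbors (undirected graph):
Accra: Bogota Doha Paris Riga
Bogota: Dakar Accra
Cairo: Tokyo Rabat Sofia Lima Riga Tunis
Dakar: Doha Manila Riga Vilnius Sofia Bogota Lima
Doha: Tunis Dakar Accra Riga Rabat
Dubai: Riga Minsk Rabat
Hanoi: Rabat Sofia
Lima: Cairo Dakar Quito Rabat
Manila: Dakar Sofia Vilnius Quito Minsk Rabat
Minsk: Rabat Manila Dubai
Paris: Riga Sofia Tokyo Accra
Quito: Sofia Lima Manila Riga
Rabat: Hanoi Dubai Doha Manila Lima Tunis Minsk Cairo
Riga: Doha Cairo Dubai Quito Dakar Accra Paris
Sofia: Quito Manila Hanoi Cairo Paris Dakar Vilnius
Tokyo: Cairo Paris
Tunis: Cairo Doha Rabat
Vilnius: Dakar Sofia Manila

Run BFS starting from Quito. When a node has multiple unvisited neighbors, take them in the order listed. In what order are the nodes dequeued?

Quito -> Sofia -> Lima -> Manila -> Riga -> Hanoi -> Cairo -> Paris -> Dakar -> Vilnius -> Rabat -> Minsk -> Doha -> Dubai -> Accra -> Tokyo -> Tunis -> Bogota

Visit Quito; enqueue Sofia, Lima, Manila, Riga → queue [Sofia, Lima, Manila, Riga]
Visit Sofia; enqueue Hanoi, Cairo, Paris, Dakar, Vilnius → queue [Lima, Manila, Riga, Hanoi, Cairo, Paris, Dakar, Vilnius]
Visit Lima; enqueue Rabat → queue [Manila, Riga, Hanoi, Cairo, Paris, Dakar, Vilnius, Rabat]
Visit Manila; enqueue Minsk → queue [Riga, Hanoi, Cairo, Paris, Dakar, Vilnius, Rabat, Minsk]
Visit Riga; enqueue Doha, Dubai, Accra → queue [Hanoi, Cairo, Paris, Dakar, Vilnius, Rabat, Minsk, Doha, Dubai, Accra]
Visit Hanoi → queue [Cairo, Paris, Dakar, Vilnius, Rabat, Minsk, Doha, Dubai, Accra]
Visit Cairo; enqueue Tokyo, Tunis → queue [Paris, Dakar, Vilnius, Rabat, Minsk, Doha, Dubai, Accra, Tokyo, Tunis]
Visit Paris → queue [Dakar, Vilnius, Rabat, Minsk, Doha, Dubai, Accra, Tokyo, Tunis]
Visit Dakar; enqueue Bogota → queue [Vilnius, Rabat, Minsk, Doha, Dubai, Accra, Tokyo, Tunis, Bogota]
Visit Vilnius → queue [Rabat, Minsk, Doha, Dubai, Accra, Tokyo, Tunis, Bogota]
Visit Rabat → queue [Minsk, Doha, Dubai, Accra, Tokyo, Tunis, Bogota]
Visit Minsk → queue [Doha, Dubai, Accra, Tokyo, Tunis, Bogota]
Visit Doha → queue [Dubai, Accra, Tokyo, Tunis, Bogota]
Visit Dubai → queue [Accra, Tokyo, Tunis, Bogota]
Visit Accra → queue [Tokyo, Tunis, Bogota]
Visit Tokyo → queue [Tunis, Bogota]
Visit Tunis → queue [Bogota]
Visit Bogota → queue []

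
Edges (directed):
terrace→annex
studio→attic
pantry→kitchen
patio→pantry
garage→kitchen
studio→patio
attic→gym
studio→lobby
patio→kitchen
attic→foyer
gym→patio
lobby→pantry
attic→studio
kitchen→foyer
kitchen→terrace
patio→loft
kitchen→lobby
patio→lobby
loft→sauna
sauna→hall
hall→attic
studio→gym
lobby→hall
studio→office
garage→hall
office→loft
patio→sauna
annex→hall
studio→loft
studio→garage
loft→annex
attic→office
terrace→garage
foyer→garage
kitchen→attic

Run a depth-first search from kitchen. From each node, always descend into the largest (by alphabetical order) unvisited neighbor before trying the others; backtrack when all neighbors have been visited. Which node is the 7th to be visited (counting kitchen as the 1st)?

Visit kitchen
kitchen → terrace
terrace → garage
garage → hall
hall → attic
attic → studio
studio → patio
patio → sauna
patio → pantry
patio → loft
loft → annex
patio → lobby
studio → office
studio → gym
attic → foyer

Visit order: kitchen, terrace, garage, hall, attic, studio, patio, sauna, pantry, loft, annex, lobby, office, gym, foyer

patio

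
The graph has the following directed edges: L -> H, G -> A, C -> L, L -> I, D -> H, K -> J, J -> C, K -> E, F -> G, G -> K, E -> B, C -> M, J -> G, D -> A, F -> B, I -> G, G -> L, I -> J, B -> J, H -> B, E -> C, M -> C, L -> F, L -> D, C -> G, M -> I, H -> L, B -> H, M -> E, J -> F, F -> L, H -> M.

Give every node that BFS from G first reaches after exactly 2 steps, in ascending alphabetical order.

D, E, F, H, I, J

Level 0: G
Level 1: A, K, L
Level 2: D, E, F, H, I, J
Level 3: B, C, M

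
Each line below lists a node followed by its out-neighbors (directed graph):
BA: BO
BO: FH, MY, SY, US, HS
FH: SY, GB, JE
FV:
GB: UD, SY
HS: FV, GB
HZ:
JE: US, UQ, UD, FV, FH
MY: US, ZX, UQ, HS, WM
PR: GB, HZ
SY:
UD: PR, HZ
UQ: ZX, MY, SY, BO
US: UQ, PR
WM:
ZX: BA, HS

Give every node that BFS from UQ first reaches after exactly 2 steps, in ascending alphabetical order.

Level 0: UQ
Level 1: BO, MY, SY, ZX
Level 2: BA, FH, HS, US, WM
Level 3: FV, GB, JE, PR
Level 4: HZ, UD

BA, FH, HS, US, WM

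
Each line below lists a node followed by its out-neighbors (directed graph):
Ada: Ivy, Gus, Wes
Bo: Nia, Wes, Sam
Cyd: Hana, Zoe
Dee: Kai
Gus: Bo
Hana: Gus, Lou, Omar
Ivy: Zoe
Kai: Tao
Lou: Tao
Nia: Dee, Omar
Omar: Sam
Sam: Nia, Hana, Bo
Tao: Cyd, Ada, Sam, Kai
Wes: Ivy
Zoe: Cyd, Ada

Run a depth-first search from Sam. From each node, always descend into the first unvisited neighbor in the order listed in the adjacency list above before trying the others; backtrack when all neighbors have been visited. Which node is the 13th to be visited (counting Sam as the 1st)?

Visit Sam
Sam → Nia
Nia → Dee
Dee → Kai
Kai → Tao
Tao → Cyd
Cyd → Hana
Hana → Gus
Gus → Bo
Bo → Wes
Wes → Ivy
Ivy → Zoe
Zoe → Ada
Hana → Lou
Hana → Omar

Visit order: Sam, Nia, Dee, Kai, Tao, Cyd, Hana, Gus, Bo, Wes, Ivy, Zoe, Ada, Lou, Omar

Ada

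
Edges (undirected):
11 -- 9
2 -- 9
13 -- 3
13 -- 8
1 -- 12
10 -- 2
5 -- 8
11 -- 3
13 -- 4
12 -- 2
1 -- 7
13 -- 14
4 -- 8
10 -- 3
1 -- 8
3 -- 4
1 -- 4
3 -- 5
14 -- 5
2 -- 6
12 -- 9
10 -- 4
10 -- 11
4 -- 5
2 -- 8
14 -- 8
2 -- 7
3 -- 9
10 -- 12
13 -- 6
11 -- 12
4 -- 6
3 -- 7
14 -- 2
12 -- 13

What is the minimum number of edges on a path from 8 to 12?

2

Level 0: 8
Level 1: 1, 2, 4, 5, 13, 14
Level 2: 3, 6, 7, 9, 10, 12
Level 3: 11
12 first appears at level 2.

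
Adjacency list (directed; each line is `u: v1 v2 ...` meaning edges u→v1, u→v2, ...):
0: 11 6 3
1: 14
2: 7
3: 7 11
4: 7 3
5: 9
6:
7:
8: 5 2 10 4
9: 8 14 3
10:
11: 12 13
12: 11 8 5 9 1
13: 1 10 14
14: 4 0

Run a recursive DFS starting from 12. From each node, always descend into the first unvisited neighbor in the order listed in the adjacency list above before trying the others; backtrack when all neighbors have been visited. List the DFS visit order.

12 -> 11 -> 13 -> 1 -> 14 -> 4 -> 7 -> 3 -> 0 -> 6 -> 10 -> 8 -> 5 -> 9 -> 2

Visit 12
12 → 11
11 → 13
13 → 1
1 → 14
14 → 4
4 → 7
4 → 3
14 → 0
0 → 6
13 → 10
12 → 8
8 → 5
5 → 9
8 → 2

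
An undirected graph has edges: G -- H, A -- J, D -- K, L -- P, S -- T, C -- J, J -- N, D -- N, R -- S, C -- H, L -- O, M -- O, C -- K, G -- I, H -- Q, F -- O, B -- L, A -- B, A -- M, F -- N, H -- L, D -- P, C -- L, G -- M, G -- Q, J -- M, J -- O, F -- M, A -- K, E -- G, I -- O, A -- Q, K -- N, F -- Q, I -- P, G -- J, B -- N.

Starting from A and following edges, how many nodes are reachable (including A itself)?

BFS from A visits: A, Q, M, K, J, B, H, G, F, O, N, D, C, L, I, E, P
Reachable nodes: 17 of 20 total.

17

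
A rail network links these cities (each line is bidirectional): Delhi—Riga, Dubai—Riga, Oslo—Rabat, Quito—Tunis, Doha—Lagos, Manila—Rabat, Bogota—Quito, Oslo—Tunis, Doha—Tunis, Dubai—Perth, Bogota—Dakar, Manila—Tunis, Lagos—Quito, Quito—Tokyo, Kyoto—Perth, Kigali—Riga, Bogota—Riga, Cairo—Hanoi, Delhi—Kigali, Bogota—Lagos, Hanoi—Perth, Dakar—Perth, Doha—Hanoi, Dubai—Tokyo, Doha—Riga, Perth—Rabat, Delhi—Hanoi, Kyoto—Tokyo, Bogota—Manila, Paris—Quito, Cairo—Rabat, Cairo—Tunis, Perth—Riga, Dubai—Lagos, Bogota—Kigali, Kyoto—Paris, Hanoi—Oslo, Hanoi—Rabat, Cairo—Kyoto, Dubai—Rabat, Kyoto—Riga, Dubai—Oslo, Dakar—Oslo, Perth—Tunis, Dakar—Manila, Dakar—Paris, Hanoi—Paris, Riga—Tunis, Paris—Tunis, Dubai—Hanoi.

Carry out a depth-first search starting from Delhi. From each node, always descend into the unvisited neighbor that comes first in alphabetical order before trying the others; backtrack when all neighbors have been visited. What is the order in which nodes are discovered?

Visit Delhi
Delhi → Hanoi
Hanoi → Cairo
Cairo → Kyoto
Kyoto → Paris
Paris → Dakar
Dakar → Bogota
Bogota → Kigali
Kigali → Riga
Riga → Doha
Doha → Lagos
Lagos → Dubai
Dubai → Oslo
Oslo → Rabat
Rabat → Manila
Manila → Tunis
Tunis → Perth
Tunis → Quito
Quito → Tokyo

Delhi, Hanoi, Cairo, Kyoto, Paris, Dakar, Bogota, Kigali, Riga, Doha, Lagos, Dubai, Oslo, Rabat, Manila, Tunis, Perth, Quito, Tokyo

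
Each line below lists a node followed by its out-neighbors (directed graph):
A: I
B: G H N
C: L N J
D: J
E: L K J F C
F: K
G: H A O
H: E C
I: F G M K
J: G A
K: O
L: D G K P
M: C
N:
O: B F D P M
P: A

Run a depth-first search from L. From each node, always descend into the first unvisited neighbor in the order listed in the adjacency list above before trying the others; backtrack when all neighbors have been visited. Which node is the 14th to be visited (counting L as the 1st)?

Visit L
L → D
D → J
J → G
G → H
H → E
E → K
K → O
O → B
B → N
O → F
O → P
P → A
A → I
I → M
M → C

Visit order: L, D, J, G, H, E, K, O, B, N, F, P, A, I, M, C

I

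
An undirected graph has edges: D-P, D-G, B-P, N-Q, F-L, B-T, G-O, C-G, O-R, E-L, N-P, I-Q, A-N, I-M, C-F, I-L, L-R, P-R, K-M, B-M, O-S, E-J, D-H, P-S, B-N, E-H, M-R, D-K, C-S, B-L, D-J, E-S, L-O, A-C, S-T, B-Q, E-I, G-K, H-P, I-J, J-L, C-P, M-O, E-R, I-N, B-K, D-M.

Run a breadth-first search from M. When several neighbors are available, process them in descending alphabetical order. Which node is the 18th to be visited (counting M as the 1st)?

C

Visit M; enqueue R, O, K, I, D, B → queue [R, O, K, I, D, B]
Visit R; enqueue P, L, E → queue [O, K, I, D, B, P, L, E]
Visit O; enqueue S, G → queue [K, I, D, B, P, L, E, S, G]
Visit K → queue [I, D, B, P, L, E, S, G]
Visit I; enqueue Q, N, J → queue [D, B, P, L, E, S, G, Q, N, J]
Visit D; enqueue H → queue [B, P, L, E, S, G, Q, N, J, H]
Visit B; enqueue T → queue [P, L, E, S, G, Q, N, J, H, T]
Visit P; enqueue C → queue [L, E, S, G, Q, N, J, H, T, C]
Visit L; enqueue F → queue [E, S, G, Q, N, J, H, T, C, F]
Visit E → queue [S, G, Q, N, J, H, T, C, F]
Visit S → queue [G, Q, N, J, H, T, C, F]
Visit G → queue [Q, N, J, H, T, C, F]
Visit Q → queue [N, J, H, T, C, F]
Visit N; enqueue A → queue [J, H, T, C, F, A]
Visit J → queue [H, T, C, F, A]
Visit H → queue [T, C, F, A]
Visit T → queue [C, F, A]
Visit C → queue [F, A]
Visit F → queue [A]
Visit A → queue []

Visit order: M, R, O, K, I, D, B, P, L, E, S, G, Q, N, J, H, T, C, F, A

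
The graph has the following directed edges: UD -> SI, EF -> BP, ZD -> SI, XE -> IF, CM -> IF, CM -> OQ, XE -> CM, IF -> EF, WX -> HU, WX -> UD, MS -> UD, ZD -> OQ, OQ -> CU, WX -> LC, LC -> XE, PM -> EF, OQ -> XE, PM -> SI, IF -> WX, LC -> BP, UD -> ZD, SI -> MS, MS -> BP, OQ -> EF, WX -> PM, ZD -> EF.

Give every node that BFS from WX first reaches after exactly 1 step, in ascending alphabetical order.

HU, LC, PM, UD

Level 0: WX
Level 1: HU, LC, PM, UD
Level 2: BP, EF, SI, XE, ZD
Level 3: CM, IF, MS, OQ
Level 4: CU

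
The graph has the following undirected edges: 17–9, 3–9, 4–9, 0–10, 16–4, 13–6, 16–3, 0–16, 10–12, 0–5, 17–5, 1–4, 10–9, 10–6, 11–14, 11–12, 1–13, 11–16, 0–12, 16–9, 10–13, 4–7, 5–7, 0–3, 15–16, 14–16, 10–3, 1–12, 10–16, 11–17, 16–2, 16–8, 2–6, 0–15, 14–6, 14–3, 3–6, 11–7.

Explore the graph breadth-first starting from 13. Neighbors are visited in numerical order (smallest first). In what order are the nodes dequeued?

13 1 6 10 4 12 2 3 14 0 9 16 7 11 5 15 17 8

Visit 13; enqueue 1, 6, 10 → queue [1, 6, 10]
Visit 1; enqueue 4, 12 → queue [6, 10, 4, 12]
Visit 6; enqueue 2, 3, 14 → queue [10, 4, 12, 2, 3, 14]
Visit 10; enqueue 0, 9, 16 → queue [4, 12, 2, 3, 14, 0, 9, 16]
Visit 4; enqueue 7 → queue [12, 2, 3, 14, 0, 9, 16, 7]
Visit 12; enqueue 11 → queue [2, 3, 14, 0, 9, 16, 7, 11]
Visit 2 → queue [3, 14, 0, 9, 16, 7, 11]
Visit 3 → queue [14, 0, 9, 16, 7, 11]
Visit 14 → queue [0, 9, 16, 7, 11]
Visit 0; enqueue 5, 15 → queue [9, 16, 7, 11, 5, 15]
Visit 9; enqueue 17 → queue [16, 7, 11, 5, 15, 17]
Visit 16; enqueue 8 → queue [7, 11, 5, 15, 17, 8]
Visit 7 → queue [11, 5, 15, 17, 8]
Visit 11 → queue [5, 15, 17, 8]
Visit 5 → queue [15, 17, 8]
Visit 15 → queue [17, 8]
Visit 17 → queue [8]
Visit 8 → queue []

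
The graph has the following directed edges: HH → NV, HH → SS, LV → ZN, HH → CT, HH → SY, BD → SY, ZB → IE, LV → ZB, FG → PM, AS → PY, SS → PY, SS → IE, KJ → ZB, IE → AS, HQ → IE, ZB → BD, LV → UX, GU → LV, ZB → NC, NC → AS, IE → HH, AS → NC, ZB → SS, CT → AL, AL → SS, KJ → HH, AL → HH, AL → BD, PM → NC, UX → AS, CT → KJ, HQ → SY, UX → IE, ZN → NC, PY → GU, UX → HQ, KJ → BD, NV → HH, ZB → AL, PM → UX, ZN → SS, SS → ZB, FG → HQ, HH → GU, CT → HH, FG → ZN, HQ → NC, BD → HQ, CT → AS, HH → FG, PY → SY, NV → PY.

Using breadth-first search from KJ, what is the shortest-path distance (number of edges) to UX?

4

Level 0: KJ
Level 1: BD, HH, ZB
Level 2: AL, CT, FG, GU, HQ, IE, NC, NV, SS, SY
Level 3: AS, LV, PM, PY, ZN
Level 4: UX
UX first appears at level 4.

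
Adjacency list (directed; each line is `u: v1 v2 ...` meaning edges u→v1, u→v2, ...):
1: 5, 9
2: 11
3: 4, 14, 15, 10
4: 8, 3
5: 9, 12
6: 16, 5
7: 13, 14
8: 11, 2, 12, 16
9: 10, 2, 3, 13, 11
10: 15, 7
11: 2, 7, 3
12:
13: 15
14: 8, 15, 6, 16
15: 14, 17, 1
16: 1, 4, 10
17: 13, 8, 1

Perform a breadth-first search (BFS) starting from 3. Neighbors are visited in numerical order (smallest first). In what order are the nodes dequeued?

3, 4, 10, 14, 15, 8, 7, 6, 16, 1, 17, 2, 11, 12, 13, 5, 9

Visit 3; enqueue 4, 10, 14, 15 → queue [4, 10, 14, 15]
Visit 4; enqueue 8 → queue [10, 14, 15, 8]
Visit 10; enqueue 7 → queue [14, 15, 8, 7]
Visit 14; enqueue 6, 16 → queue [15, 8, 7, 6, 16]
Visit 15; enqueue 1, 17 → queue [8, 7, 6, 16, 1, 17]
Visit 8; enqueue 2, 11, 12 → queue [7, 6, 16, 1, 17, 2, 11, 12]
Visit 7; enqueue 13 → queue [6, 16, 1, 17, 2, 11, 12, 13]
Visit 6; enqueue 5 → queue [16, 1, 17, 2, 11, 12, 13, 5]
Visit 16 → queue [1, 17, 2, 11, 12, 13, 5]
Visit 1; enqueue 9 → queue [17, 2, 11, 12, 13, 5, 9]
Visit 17 → queue [2, 11, 12, 13, 5, 9]
Visit 2 → queue [11, 12, 13, 5, 9]
Visit 11 → queue [12, 13, 5, 9]
Visit 12 → queue [13, 5, 9]
Visit 13 → queue [5, 9]
Visit 5 → queue [9]
Visit 9 → queue []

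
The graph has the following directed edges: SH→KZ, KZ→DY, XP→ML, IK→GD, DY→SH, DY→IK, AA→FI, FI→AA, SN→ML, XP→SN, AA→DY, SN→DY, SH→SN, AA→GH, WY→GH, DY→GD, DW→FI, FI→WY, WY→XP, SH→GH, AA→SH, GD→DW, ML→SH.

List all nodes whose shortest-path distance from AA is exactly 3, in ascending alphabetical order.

DW, ML, XP

Level 0: AA
Level 1: DY, FI, GH, SH
Level 2: GD, IK, KZ, SN, WY
Level 3: DW, ML, XP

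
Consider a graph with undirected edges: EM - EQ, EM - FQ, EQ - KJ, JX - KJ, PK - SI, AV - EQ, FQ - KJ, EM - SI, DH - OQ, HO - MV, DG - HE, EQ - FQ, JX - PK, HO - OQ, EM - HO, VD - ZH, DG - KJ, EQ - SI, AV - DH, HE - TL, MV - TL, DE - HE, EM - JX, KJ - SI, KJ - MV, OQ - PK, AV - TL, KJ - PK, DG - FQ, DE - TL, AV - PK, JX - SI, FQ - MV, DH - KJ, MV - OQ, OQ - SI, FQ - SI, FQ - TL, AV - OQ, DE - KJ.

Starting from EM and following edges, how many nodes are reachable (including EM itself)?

BFS from EM visits: EM, SI, JX, HO, FQ, EQ, PK, OQ, KJ, MV, TL, DG, AV, DH, DE, HE
Reachable nodes: 16 of 18 total.

16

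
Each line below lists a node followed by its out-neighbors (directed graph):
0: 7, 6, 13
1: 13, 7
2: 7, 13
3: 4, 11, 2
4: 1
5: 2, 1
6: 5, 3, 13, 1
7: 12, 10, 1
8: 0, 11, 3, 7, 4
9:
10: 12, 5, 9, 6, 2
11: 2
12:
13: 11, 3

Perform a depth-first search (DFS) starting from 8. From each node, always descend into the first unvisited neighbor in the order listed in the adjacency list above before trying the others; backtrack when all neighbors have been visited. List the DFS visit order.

8, 0, 7, 12, 10, 5, 2, 13, 11, 3, 4, 1, 9, 6

Visit 8
8 → 0
0 → 7
7 → 12
7 → 10
10 → 5
5 → 2
2 → 13
13 → 11
13 → 3
3 → 4
4 → 1
10 → 9
10 → 6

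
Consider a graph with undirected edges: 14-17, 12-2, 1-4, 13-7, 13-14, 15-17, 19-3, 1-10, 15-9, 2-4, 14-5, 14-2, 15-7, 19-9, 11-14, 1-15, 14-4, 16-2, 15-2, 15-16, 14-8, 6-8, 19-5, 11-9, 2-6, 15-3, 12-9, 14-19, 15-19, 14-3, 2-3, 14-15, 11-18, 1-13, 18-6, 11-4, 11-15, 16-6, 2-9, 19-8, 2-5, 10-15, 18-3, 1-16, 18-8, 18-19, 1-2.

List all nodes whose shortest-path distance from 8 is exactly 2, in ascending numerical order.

Level 0: 8
Level 1: 6, 14, 18, 19
Level 2: 2, 3, 4, 5, 9, 11, 13, 15, 16, 17
Level 3: 1, 7, 10, 12

2, 3, 4, 5, 9, 11, 13, 15, 16, 17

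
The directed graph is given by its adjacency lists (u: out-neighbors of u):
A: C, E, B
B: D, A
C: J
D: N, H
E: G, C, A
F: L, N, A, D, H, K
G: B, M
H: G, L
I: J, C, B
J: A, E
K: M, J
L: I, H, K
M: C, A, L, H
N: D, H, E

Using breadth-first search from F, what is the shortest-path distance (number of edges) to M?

2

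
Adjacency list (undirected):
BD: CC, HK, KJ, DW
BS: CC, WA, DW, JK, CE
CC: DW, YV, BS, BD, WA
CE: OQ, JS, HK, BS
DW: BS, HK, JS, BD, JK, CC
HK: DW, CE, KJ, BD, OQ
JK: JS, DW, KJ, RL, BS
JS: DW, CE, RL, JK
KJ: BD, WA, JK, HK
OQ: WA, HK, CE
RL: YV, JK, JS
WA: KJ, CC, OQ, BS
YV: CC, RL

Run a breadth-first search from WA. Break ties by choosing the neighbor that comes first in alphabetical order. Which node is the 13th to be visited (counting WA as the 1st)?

Visit WA; enqueue BS, CC, KJ, OQ → queue [BS, CC, KJ, OQ]
Visit BS; enqueue CE, DW, JK → queue [CC, KJ, OQ, CE, DW, JK]
Visit CC; enqueue BD, YV → queue [KJ, OQ, CE, DW, JK, BD, YV]
Visit KJ; enqueue HK → queue [OQ, CE, DW, JK, BD, YV, HK]
Visit OQ → queue [CE, DW, JK, BD, YV, HK]
Visit CE; enqueue JS → queue [DW, JK, BD, YV, HK, JS]
Visit DW → queue [JK, BD, YV, HK, JS]
Visit JK; enqueue RL → queue [BD, YV, HK, JS, RL]
Visit BD → queue [YV, HK, JS, RL]
Visit YV → queue [HK, JS, RL]
Visit HK → queue [JS, RL]
Visit JS → queue [RL]
Visit RL → queue []

Visit order: WA, BS, CC, KJ, OQ, CE, DW, JK, BD, YV, HK, JS, RL

RL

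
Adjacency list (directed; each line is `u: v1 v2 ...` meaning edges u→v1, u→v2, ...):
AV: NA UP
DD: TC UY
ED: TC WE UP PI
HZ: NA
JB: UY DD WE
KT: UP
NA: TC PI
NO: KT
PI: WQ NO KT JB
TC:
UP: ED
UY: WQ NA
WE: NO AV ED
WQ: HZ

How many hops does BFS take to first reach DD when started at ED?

Level 0: ED
Level 1: PI, TC, UP, WE
Level 2: AV, JB, KT, NO, WQ
Level 3: DD, HZ, NA, UY
DD first appears at level 3.

3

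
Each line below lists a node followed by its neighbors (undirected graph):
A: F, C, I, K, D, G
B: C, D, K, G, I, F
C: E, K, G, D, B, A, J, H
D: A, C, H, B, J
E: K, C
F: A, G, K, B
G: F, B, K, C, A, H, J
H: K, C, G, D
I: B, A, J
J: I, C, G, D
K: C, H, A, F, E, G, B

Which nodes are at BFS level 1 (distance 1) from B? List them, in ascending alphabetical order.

Level 0: B
Level 1: C, D, F, G, I, K
Level 2: A, E, H, J

C, D, F, G, I, K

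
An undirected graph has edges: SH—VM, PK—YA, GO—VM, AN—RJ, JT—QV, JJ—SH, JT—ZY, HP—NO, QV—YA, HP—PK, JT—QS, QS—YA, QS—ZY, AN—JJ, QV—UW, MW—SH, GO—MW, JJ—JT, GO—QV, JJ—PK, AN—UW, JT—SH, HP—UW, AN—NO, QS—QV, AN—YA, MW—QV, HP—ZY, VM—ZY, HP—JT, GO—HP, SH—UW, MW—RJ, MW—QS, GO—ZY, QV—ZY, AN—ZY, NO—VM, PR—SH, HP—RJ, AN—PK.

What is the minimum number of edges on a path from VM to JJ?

Level 0: VM
Level 1: GO, NO, SH, ZY
Level 2: AN, HP, JJ, JT, MW, PR, QS, QV, UW
Level 3: PK, RJ, YA
JJ first appears at level 2.

2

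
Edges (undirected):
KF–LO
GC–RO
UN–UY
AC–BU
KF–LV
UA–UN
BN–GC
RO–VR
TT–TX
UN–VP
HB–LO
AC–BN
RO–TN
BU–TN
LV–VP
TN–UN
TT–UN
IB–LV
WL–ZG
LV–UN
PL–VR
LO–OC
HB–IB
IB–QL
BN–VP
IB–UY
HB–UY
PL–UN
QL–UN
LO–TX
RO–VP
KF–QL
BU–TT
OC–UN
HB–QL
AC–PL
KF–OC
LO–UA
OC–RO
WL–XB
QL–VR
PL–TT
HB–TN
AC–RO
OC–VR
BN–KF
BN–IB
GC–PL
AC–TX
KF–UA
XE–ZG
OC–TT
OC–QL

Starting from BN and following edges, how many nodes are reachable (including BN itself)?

BFS from BN visits: BN, VP, KF, IB, GC, AC, UN, RO, LV, UA, QL, OC, LO, UY, HB, PL, TX, BU, TT, TN, VR
Reachable nodes: 21 of 25 total.

21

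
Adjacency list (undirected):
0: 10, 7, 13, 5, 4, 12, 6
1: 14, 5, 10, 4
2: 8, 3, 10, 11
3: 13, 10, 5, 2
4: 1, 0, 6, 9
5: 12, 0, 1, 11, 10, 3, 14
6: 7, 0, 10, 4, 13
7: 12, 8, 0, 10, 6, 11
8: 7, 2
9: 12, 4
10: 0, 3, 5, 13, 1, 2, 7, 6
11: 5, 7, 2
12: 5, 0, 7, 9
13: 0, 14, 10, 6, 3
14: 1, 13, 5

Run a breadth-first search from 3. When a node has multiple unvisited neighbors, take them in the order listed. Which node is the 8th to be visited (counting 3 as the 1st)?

6

Visit 3; enqueue 13, 10, 5, 2 → queue [13, 10, 5, 2]
Visit 13; enqueue 0, 14, 6 → queue [10, 5, 2, 0, 14, 6]
Visit 10; enqueue 1, 7 → queue [5, 2, 0, 14, 6, 1, 7]
Visit 5; enqueue 12, 11 → queue [2, 0, 14, 6, 1, 7, 12, 11]
Visit 2; enqueue 8 → queue [0, 14, 6, 1, 7, 12, 11, 8]
Visit 0; enqueue 4 → queue [14, 6, 1, 7, 12, 11, 8, 4]
Visit 14 → queue [6, 1, 7, 12, 11, 8, 4]
Visit 6 → queue [1, 7, 12, 11, 8, 4]
Visit 1 → queue [7, 12, 11, 8, 4]
Visit 7 → queue [12, 11, 8, 4]
Visit 12; enqueue 9 → queue [11, 8, 4, 9]
Visit 11 → queue [8, 4, 9]
Visit 8 → queue [4, 9]
Visit 4 → queue [9]
Visit 9 → queue []

Visit order: 3, 13, 10, 5, 2, 0, 14, 6, 1, 7, 12, 11, 8, 4, 9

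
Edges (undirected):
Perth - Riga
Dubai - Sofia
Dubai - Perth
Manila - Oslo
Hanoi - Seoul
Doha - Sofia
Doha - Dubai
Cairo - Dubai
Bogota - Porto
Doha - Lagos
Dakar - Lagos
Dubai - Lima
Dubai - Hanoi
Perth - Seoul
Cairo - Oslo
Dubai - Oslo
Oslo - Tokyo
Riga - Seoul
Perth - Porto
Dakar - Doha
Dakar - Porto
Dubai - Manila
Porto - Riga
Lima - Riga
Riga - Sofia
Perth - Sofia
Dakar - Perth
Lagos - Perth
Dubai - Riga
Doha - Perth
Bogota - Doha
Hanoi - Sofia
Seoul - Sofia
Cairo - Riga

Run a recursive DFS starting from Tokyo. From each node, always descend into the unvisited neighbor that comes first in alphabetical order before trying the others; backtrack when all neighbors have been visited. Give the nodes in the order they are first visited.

Visit Tokyo
Tokyo → Oslo
Oslo → Cairo
Cairo → Dubai
Dubai → Doha
Doha → Bogota
Bogota → Porto
Porto → Dakar
Dakar → Lagos
Lagos → Perth
Perth → Riga
Riga → Lima
Riga → Seoul
Seoul → Hanoi
Hanoi → Sofia
Dubai → Manila

Tokyo -> Oslo -> Cairo -> Dubai -> Doha -> Bogota -> Porto -> Dakar -> Lagos -> Perth -> Riga -> Lima -> Seoul -> Hanoi -> Sofia -> Manila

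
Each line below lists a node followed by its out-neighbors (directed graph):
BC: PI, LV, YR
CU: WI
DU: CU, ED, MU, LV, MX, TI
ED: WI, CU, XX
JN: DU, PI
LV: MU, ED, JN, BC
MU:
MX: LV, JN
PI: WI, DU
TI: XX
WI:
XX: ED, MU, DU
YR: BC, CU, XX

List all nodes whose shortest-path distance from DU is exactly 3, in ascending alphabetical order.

PI, YR

Level 0: DU
Level 1: CU, ED, LV, MU, MX, TI
Level 2: BC, JN, WI, XX
Level 3: PI, YR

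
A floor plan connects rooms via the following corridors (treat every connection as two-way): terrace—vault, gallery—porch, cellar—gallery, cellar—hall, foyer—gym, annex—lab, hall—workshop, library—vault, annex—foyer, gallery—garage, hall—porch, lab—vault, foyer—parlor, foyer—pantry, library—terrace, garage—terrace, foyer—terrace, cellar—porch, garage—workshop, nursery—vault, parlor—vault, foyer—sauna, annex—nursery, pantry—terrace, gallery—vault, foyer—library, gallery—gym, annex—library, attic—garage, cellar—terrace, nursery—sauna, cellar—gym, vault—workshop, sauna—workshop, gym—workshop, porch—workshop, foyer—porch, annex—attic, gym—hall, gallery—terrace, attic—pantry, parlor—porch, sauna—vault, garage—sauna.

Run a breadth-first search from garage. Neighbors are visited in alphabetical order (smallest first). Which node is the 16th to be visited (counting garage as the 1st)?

hall

Visit garage; enqueue attic, gallery, sauna, terrace, workshop → queue [attic, gallery, sauna, terrace, workshop]
Visit attic; enqueue annex, pantry → queue [gallery, sauna, terrace, workshop, annex, pantry]
Visit gallery; enqueue cellar, gym, porch, vault → queue [sauna, terrace, workshop, annex, pantry, cellar, gym, porch, vault]
Visit sauna; enqueue foyer, nursery → queue [terrace, workshop, annex, pantry, cellar, gym, porch, vault, foyer, nursery]
Visit terrace; enqueue library → queue [workshop, annex, pantry, cellar, gym, porch, vault, foyer, nursery, library]
Visit workshop; enqueue hall → queue [annex, pantry, cellar, gym, porch, vault, foyer, nursery, library, hall]
Visit annex; enqueue lab → queue [pantry, cellar, gym, porch, vault, foyer, nursery, library, hall, lab]
Visit pantry → queue [cellar, gym, porch, vault, foyer, nursery, library, hall, lab]
Visit cellar → queue [gym, porch, vault, foyer, nursery, library, hall, lab]
Visit gym → queue [porch, vault, foyer, nursery, library, hall, lab]
Visit porch; enqueue parlor → queue [vault, foyer, nursery, library, hall, lab, parlor]
Visit vault → queue [foyer, nursery, library, hall, lab, parlor]
Visit foyer → queue [nursery, library, hall, lab, parlor]
Visit nursery → queue [library, hall, lab, parlor]
Visit library → queue [hall, lab, parlor]
Visit hall → queue [lab, parlor]
Visit lab → queue [parlor]
Visit parlor → queue []

Visit order: garage, attic, gallery, sauna, terrace, workshop, annex, pantry, cellar, gym, porch, vault, foyer, nursery, library, hall, lab, parlor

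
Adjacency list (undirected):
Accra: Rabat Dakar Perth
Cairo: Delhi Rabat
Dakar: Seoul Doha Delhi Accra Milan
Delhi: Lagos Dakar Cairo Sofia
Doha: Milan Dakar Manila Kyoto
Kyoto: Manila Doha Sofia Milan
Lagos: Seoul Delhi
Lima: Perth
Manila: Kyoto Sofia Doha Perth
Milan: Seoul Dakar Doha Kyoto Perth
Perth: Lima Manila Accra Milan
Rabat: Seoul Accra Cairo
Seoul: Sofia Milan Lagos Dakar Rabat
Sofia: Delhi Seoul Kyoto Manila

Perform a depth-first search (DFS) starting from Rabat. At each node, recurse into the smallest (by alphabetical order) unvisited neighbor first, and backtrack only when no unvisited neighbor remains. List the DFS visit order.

Visit Rabat
Rabat → Accra
Accra → Dakar
Dakar → Delhi
Delhi → Cairo
Delhi → Lagos
Lagos → Seoul
Seoul → Milan
Milan → Doha
Doha → Kyoto
Kyoto → Manila
Manila → Perth
Perth → Lima
Manila → Sofia

Rabat, Accra, Dakar, Delhi, Cairo, Lagos, Seoul, Milan, Doha, Kyoto, Manila, Perth, Lima, Sofia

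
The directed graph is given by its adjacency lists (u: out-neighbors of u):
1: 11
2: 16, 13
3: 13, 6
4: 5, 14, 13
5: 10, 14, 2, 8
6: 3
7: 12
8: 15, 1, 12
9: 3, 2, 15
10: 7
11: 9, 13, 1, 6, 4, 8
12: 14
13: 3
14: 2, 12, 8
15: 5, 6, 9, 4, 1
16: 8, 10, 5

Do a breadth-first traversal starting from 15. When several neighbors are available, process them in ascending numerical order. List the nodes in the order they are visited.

15 -> 1 -> 4 -> 5 -> 6 -> 9 -> 11 -> 13 -> 14 -> 2 -> 8 -> 10 -> 3 -> 12 -> 16 -> 7

Visit 15; enqueue 1, 4, 5, 6, 9 → queue [1, 4, 5, 6, 9]
Visit 1; enqueue 11 → queue [4, 5, 6, 9, 11]
Visit 4; enqueue 13, 14 → queue [5, 6, 9, 11, 13, 14]
Visit 5; enqueue 2, 8, 10 → queue [6, 9, 11, 13, 14, 2, 8, 10]
Visit 6; enqueue 3 → queue [9, 11, 13, 14, 2, 8, 10, 3]
Visit 9 → queue [11, 13, 14, 2, 8, 10, 3]
Visit 11 → queue [13, 14, 2, 8, 10, 3]
Visit 13 → queue [14, 2, 8, 10, 3]
Visit 14; enqueue 12 → queue [2, 8, 10, 3, 12]
Visit 2; enqueue 16 → queue [8, 10, 3, 12, 16]
Visit 8 → queue [10, 3, 12, 16]
Visit 10; enqueue 7 → queue [3, 12, 16, 7]
Visit 3 → queue [12, 16, 7]
Visit 12 → queue [16, 7]
Visit 16 → queue [7]
Visit 7 → queue []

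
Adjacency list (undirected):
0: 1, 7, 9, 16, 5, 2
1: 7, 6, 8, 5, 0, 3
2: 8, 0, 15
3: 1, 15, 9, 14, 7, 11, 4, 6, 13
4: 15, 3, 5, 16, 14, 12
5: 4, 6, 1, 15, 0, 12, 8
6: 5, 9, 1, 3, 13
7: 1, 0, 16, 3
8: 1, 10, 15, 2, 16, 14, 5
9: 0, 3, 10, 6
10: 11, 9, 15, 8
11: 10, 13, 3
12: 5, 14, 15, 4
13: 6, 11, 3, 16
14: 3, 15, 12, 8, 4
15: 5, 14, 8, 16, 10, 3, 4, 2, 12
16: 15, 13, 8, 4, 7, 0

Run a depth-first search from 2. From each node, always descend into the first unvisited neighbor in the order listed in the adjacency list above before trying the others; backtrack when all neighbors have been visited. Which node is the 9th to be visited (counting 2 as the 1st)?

5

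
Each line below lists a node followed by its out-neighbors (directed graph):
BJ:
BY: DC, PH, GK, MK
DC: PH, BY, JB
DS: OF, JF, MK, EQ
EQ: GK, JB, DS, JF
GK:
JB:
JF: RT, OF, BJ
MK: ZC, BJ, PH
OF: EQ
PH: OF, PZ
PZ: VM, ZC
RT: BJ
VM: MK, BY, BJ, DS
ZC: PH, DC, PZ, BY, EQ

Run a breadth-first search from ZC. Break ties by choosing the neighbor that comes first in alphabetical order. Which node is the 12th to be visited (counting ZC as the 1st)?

OF

Visit ZC; enqueue BY, DC, EQ, PH, PZ → queue [BY, DC, EQ, PH, PZ]
Visit BY; enqueue GK, MK → queue [DC, EQ, PH, PZ, GK, MK]
Visit DC; enqueue JB → queue [EQ, PH, PZ, GK, MK, JB]
Visit EQ; enqueue DS, JF → queue [PH, PZ, GK, MK, JB, DS, JF]
Visit PH; enqueue OF → queue [PZ, GK, MK, JB, DS, JF, OF]
Visit PZ; enqueue VM → queue [GK, MK, JB, DS, JF, OF, VM]
Visit GK → queue [MK, JB, DS, JF, OF, VM]
Visit MK; enqueue BJ → queue [JB, DS, JF, OF, VM, BJ]
Visit JB → queue [DS, JF, OF, VM, BJ]
Visit DS → queue [JF, OF, VM, BJ]
Visit JF; enqueue RT → queue [OF, VM, BJ, RT]
Visit OF → queue [VM, BJ, RT]
Visit VM → queue [BJ, RT]
Visit BJ → queue [RT]
Visit RT → queue []

Visit order: ZC, BY, DC, EQ, PH, PZ, GK, MK, JB, DS, JF, OF, VM, BJ, RT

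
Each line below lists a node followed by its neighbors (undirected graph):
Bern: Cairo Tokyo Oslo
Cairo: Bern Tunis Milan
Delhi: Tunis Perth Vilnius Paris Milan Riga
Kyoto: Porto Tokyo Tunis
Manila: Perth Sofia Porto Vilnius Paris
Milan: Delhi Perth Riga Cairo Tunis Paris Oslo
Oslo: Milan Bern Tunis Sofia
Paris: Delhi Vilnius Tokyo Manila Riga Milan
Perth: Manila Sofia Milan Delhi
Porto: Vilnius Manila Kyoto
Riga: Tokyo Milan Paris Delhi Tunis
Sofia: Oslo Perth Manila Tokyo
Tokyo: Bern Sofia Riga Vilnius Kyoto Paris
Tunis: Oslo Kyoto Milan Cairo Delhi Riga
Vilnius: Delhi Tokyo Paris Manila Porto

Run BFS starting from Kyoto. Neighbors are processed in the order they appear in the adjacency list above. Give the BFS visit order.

Visit Kyoto; enqueue Porto, Tokyo, Tunis → queue [Porto, Tokyo, Tunis]
Visit Porto; enqueue Vilnius, Manila → queue [Tokyo, Tunis, Vilnius, Manila]
Visit Tokyo; enqueue Bern, Sofia, Riga, Paris → queue [Tunis, Vilnius, Manila, Bern, Sofia, Riga, Paris]
Visit Tunis; enqueue Oslo, Milan, Cairo, Delhi → queue [Vilnius, Manila, Bern, Sofia, Riga, Paris, Oslo, Milan, Cairo, Delhi]
Visit Vilnius → queue [Manila, Bern, Sofia, Riga, Paris, Oslo, Milan, Cairo, Delhi]
Visit Manila; enqueue Perth → queue [Bern, Sofia, Riga, Paris, Oslo, Milan, Cairo, Delhi, Perth]
Visit Bern → queue [Sofia, Riga, Paris, Oslo, Milan, Cairo, Delhi, Perth]
Visit Sofia → queue [Riga, Paris, Oslo, Milan, Cairo, Delhi, Perth]
Visit Riga → queue [Paris, Oslo, Milan, Cairo, Delhi, Perth]
Visit Paris → queue [Oslo, Milan, Cairo, Delhi, Perth]
Visit Oslo → queue [Milan, Cairo, Delhi, Perth]
Visit Milan → queue [Cairo, Delhi, Perth]
Visit Cairo → queue [Delhi, Perth]
Visit Delhi → queue [Perth]
Visit Perth → queue []

Kyoto -> Porto -> Tokyo -> Tunis -> Vilnius -> Manila -> Bern -> Sofia -> Riga -> Paris -> Oslo -> Milan -> Cairo -> Delhi -> Perth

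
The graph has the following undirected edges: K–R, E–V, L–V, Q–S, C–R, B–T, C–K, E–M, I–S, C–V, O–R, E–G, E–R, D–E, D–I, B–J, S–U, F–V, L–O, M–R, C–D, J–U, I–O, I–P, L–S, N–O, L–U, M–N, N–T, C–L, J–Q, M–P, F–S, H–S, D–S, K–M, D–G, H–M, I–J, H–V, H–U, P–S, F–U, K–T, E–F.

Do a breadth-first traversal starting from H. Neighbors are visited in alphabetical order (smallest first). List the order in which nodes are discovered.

H → M → S → U → V → E → K → N → P → R → D → F → I → L → Q → J → C → G → T → O → B

Visit H; enqueue M, S, U, V → queue [M, S, U, V]
Visit M; enqueue E, K, N, P, R → queue [S, U, V, E, K, N, P, R]
Visit S; enqueue D, F, I, L, Q → queue [U, V, E, K, N, P, R, D, F, I, L, Q]
Visit U; enqueue J → queue [V, E, K, N, P, R, D, F, I, L, Q, J]
Visit V; enqueue C → queue [E, K, N, P, R, D, F, I, L, Q, J, C]
Visit E; enqueue G → queue [K, N, P, R, D, F, I, L, Q, J, C, G]
Visit K; enqueue T → queue [N, P, R, D, F, I, L, Q, J, C, G, T]
Visit N; enqueue O → queue [P, R, D, F, I, L, Q, J, C, G, T, O]
Visit P → queue [R, D, F, I, L, Q, J, C, G, T, O]
Visit R → queue [D, F, I, L, Q, J, C, G, T, O]
Visit D → queue [F, I, L, Q, J, C, G, T, O]
Visit F → queue [I, L, Q, J, C, G, T, O]
Visit I → queue [L, Q, J, C, G, T, O]
Visit L → queue [Q, J, C, G, T, O]
Visit Q → queue [J, C, G, T, O]
Visit J; enqueue B → queue [C, G, T, O, B]
Visit C → queue [G, T, O, B]
Visit G → queue [T, O, B]
Visit T → queue [O, B]
Visit O → queue [B]
Visit B → queue []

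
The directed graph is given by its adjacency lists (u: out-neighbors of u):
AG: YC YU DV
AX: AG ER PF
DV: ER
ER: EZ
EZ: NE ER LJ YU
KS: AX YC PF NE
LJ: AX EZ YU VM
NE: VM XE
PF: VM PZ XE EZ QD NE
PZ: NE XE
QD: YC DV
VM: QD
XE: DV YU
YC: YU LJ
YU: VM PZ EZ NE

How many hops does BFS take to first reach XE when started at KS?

Level 0: KS
Level 1: AX, NE, PF, YC
Level 2: AG, ER, EZ, LJ, PZ, QD, VM, XE, YU
Level 3: DV
XE first appears at level 2.

2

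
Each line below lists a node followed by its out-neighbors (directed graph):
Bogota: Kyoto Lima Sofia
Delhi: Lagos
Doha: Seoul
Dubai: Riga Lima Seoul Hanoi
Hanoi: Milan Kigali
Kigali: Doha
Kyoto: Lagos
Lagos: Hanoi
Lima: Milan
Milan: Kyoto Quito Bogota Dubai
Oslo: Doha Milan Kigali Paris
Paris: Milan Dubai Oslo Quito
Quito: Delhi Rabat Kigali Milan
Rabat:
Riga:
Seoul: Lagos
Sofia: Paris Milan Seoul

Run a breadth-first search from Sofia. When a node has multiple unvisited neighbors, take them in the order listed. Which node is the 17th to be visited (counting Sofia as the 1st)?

Rabat

Visit Sofia; enqueue Paris, Milan, Seoul → queue [Paris, Milan, Seoul]
Visit Paris; enqueue Dubai, Oslo, Quito → queue [Milan, Seoul, Dubai, Oslo, Quito]
Visit Milan; enqueue Kyoto, Bogota → queue [Seoul, Dubai, Oslo, Quito, Kyoto, Bogota]
Visit Seoul; enqueue Lagos → queue [Dubai, Oslo, Quito, Kyoto, Bogota, Lagos]
Visit Dubai; enqueue Riga, Lima, Hanoi → queue [Oslo, Quito, Kyoto, Bogota, Lagos, Riga, Lima, Hanoi]
Visit Oslo; enqueue Doha, Kigali → queue [Quito, Kyoto, Bogota, Lagos, Riga, Lima, Hanoi, Doha, Kigali]
Visit Quito; enqueue Delhi, Rabat → queue [Kyoto, Bogota, Lagos, Riga, Lima, Hanoi, Doha, Kigali, Delhi, Rabat]
Visit Kyoto → queue [Bogota, Lagos, Riga, Lima, Hanoi, Doha, Kigali, Delhi, Rabat]
Visit Bogota → queue [Lagos, Riga, Lima, Hanoi, Doha, Kigali, Delhi, Rabat]
Visit Lagos → queue [Riga, Lima, Hanoi, Doha, Kigali, Delhi, Rabat]
Visit Riga → queue [Lima, Hanoi, Doha, Kigali, Delhi, Rabat]
Visit Lima → queue [Hanoi, Doha, Kigali, Delhi, Rabat]
Visit Hanoi → queue [Doha, Kigali, Delhi, Rabat]
Visit Doha → queue [Kigali, Delhi, Rabat]
Visit Kigali → queue [Delhi, Rabat]
Visit Delhi → queue [Rabat]
Visit Rabat → queue []

Visit order: Sofia, Paris, Milan, Seoul, Dubai, Oslo, Quito, Kyoto, Bogota, Lagos, Riga, Lima, Hanoi, Doha, Kigali, Delhi, Rabat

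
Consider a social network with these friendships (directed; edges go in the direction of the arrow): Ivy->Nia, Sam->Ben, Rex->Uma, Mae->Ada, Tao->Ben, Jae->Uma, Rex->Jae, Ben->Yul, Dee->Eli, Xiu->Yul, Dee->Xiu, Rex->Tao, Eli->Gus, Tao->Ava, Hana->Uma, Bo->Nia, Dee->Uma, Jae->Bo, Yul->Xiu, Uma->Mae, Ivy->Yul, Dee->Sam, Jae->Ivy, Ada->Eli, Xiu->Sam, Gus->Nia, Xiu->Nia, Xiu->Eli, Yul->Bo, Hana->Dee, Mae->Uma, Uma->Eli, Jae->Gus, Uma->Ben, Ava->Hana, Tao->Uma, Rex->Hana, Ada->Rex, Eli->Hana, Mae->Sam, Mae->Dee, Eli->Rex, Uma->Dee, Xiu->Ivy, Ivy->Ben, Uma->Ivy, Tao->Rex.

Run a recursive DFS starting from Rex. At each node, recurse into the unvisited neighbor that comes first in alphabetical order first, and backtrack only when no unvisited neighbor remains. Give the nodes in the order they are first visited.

Rex → Hana → Dee → Eli → Gus → Nia → Sam → Ben → Yul → Bo → Xiu → Ivy → Uma → Mae → Ada → Jae → Tao → Ava

Visit Rex
Rex → Hana
Hana → Dee
Dee → Eli
Eli → Gus
Gus → Nia
Dee → Sam
Sam → Ben
Ben → Yul
Yul → Bo
Yul → Xiu
Xiu → Ivy
Dee → Uma
Uma → Mae
Mae → Ada
Rex → Jae
Rex → Tao
Tao → Ava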